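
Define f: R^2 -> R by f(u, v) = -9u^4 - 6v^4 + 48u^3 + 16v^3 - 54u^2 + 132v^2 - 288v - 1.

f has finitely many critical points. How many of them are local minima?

f separates as a function of u plus a function of v, so ∇f=0 decouples.
∂f/∂u = -36u(u - 3)(u - 1) = 0 at u ∈ {0, 1, 3}; ∂f/∂v = -24(v - 4)(v - 1)(v + 3) = 0 at v ∈ {-3, 1, 4}.
The Hessian is diagonal: diag(f_uu, f_vv). Second derivatives: f_uu(0)=-108, f_uu(1)=72, f_uu(3)=-216; f_vv(-3)=-672, f_vv(1)=288, f_vv(4)=-504.
Local minima occur where both diagonal entries positive: (1, 1). Count: 1.

1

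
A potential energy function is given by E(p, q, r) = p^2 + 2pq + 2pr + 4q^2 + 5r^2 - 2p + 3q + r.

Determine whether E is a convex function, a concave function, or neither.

convex

E is quadratic, so its Hessian is the constant matrix H = [[2, 2, 2], [2, 8, 0], [2, 0, 10]].
Leading principal minors: 2, 12, 88.
All positive ⇒ H ≻ 0 ⇒ convex.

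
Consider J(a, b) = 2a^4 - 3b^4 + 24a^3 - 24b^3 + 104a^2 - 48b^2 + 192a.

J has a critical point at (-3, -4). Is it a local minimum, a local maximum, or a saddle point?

local maximum

The mixed partial ∂²J/∂a∂b is 0, so the Hessian at any point is diag(J_aa, J_bb) = diag(8(3a^2 + 18a + 26), -12(3b^2 + 12b + 8)).
At (-3, -4): H = diag(-8, -96).
Both eigenvalues are negative, so H is negative definite: a local maximum.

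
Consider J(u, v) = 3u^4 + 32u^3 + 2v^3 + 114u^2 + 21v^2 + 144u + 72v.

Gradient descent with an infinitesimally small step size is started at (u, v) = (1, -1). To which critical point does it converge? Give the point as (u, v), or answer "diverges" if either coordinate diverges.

J is separable, so gradient descent decouples: u follows -∂J/∂u, v follows -∂J/∂v.
∂J/∂u = 12(u + 1)(u + 3)(u + 4); at u=1 this is 480, so u decreases.
∂J/∂v = 6(v + 3)(v + 4); at v=-1 this is 36, so v decreases.
u converges to its nearest critical value -1 (a local min of the u-part); v converges to -3. The iterate converges to (-1, -3).

(-1, -3)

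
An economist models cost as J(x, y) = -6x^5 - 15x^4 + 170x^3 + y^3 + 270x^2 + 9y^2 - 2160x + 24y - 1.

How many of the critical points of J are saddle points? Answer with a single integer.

4

J separates as a function of x plus a function of y, so ∇J=0 decouples.
∂J/∂x = -30(x - 3)(x - 2)(x + 3)(x + 4) = 0 at x ∈ {-4, -3, 2, 3}; ∂J/∂y = 3(y + 2)(y + 4) = 0 at y ∈ {-4, -2}.
The Hessian is diagonal: diag(J_xx, J_yy). Second derivatives: J_xx(-4)=1260, J_xx(-3)=-900, J_xx(2)=900, J_xx(3)=-1260; J_yy(-4)=-6, J_yy(-2)=6.
Saddle points occur where the two diagonal entries have opposite signs: (-4, -4), (-3, -2), (2, -4), (3, -2). Count: 4.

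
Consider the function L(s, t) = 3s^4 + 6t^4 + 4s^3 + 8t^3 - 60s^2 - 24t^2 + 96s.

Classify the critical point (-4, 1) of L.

local minimum

The mixed partial ∂²L/∂s∂t is 0, so the Hessian at any point is diag(L_ss, L_tt) = diag(12(3s^2 + 2s - 10), 24(3t^2 + 2t - 2)).
At (-4, 1): H = diag(360, 72).
Both eigenvalues are positive, so H is positive definite: a local minimum.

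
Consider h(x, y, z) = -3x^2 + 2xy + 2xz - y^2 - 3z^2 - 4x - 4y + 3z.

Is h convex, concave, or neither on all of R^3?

concave

h is quadratic, so its Hessian is the constant matrix H = [[-6, 2, 2], [2, -2, 0], [2, 0, -6]].
Leading principal minors: -6, 8, -40.
Signs alternate −, +, − ⇒ H ≺ 0 ⇒ concave.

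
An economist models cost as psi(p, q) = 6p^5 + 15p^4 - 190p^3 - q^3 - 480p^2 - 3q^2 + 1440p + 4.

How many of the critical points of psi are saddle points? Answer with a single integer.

psi separates as a function of p plus a function of q, so ∇psi=0 decouples.
∂psi/∂p = 30(p - 4)(p - 1)(p + 3)(p + 4) = 0 at p ∈ {-4, -3, 1, 4}; ∂psi/∂q = -3q(q + 2) = 0 at q ∈ {-2, 0}.
The Hessian is diagonal: diag(psi_pp, psi_qq). Second derivatives: psi_pp(-4)=-1200, psi_pp(-3)=840, psi_pp(1)=-1800, psi_pp(4)=5040; psi_qq(-2)=6, psi_qq(0)=-6.
Saddle points occur where the two diagonal entries have opposite signs: (-4, -2), (-3, 0), (1, -2), (4, 0). Count: 4.

4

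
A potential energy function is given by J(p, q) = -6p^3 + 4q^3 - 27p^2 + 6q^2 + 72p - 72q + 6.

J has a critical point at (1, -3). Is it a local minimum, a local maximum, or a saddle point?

The mixed partial ∂²J/∂p∂q is 0, so the Hessian at any point is diag(J_pp, J_qq) = diag(-18(2p + 3), 12(2q + 1)).
At (1, -3): H = diag(-90, -60).
Both eigenvalues are negative, so H is negative definite: a local maximum.

local maximum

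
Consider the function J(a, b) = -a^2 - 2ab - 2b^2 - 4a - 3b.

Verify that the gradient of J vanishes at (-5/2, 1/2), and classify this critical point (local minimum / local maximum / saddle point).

∇J = (-2a - 2b - 4, -2a - 4b - 3); substituting (-5/2, 1/2) gives ∇J = (0, 0), so (-5/2, 1/2) is indeed a critical point.
The Hessian of J is constant: H = [[-2, -2], [-2, -4]].
det(H) = (-2)·(-4) − (-2)² = 4.
det(H) > 0 and tr(H) = -6 < 0, so H is negative definite and the point is a local maximum.

local maximum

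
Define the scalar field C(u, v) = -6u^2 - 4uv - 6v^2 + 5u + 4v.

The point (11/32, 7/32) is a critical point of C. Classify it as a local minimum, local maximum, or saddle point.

local maximum

The Hessian of C is constant: H = [[-12, -4], [-4, -12]].
det(H) = (-12)·(-12) − (-4)² = 128.
det(H) > 0 and tr(H) = -24 < 0, so H is negative definite and the point is a local maximum.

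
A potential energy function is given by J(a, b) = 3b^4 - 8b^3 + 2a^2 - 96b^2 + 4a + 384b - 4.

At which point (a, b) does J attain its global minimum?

J(a,b) separates as P(a) + Q(b) − 4, so its minimum is min P + min Q − 4.
P'(a) = 4a + 4 vanishes at a ∈ {-1}; Q'(b) = 12(b - 4)(b - 2)(b + 4) vanishes at b ∈ {-4, 2, 4}.
Local minima of P (where P''>0): P(-1)=-2. Local minima of Q: Q(-4)=-1792, Q(4)=256.
So the global minimum of J is P(-1) + Q(-4) − 4 = -2 − 1792 − 4 = -1798, attained at (-1, -4).

(-1, -4)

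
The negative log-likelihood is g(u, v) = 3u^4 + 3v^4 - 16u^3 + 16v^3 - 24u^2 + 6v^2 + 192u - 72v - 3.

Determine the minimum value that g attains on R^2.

-354

g(u,v) separates as P(u) + Q(v) − 3, so its minimum is min P + min Q − 3.
P'(u) = 12(u - 4)(u - 2)(u + 2) vanishes at u ∈ {-2, 2, 4}; Q'(v) = 12(v - 1)(v + 2)(v + 3) vanishes at v ∈ {-3, -2, 1}.
Local minima of P (where P''>0): P(-2)=-304, P(4)=128. Local minima of Q: Q(-3)=81, Q(1)=-47.
So the global minimum of g is P(-2) + Q(1) − 3 = -304 − 47 − 3 = -354, attained at (-2, 1).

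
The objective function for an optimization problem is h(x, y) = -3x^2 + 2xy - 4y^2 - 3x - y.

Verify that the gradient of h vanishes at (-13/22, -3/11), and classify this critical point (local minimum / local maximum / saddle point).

∇h = (-6x + 2y - 3, 2x - 8y - 1); substituting (-13/22, -3/11) gives ∇h = (0, 0), so (-13/22, -3/11) is indeed a critical point.
The Hessian of h is constant: H = [[-6, 2], [2, -8]].
det(H) = (-6)·(-8) − 2² = 44.
det(H) > 0 and tr(H) = -14 < 0, so H is negative definite and the point is a local maximum.

local maximum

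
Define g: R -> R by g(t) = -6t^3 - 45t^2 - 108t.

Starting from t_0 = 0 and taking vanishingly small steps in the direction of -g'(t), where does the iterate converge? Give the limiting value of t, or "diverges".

g'(t) = -18(t + 2)(t + 3), so g'(0) = -108.
Gradient descent moves in the -g' direction, i.e. t is increasing.
There is no critical point above t=0, and g' keeps the same sign, so the iterate runs off to +∞.

diverges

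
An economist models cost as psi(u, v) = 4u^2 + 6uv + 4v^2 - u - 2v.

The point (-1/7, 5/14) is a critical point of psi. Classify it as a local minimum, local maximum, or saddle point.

local minimum

The Hessian of psi is constant: H = [[8, 6], [6, 8]].
det(H) = 8·8 − 6² = 28.
det(H) > 0 and tr(H) = 16 > 0, so H is positive definite and the point is a local minimum.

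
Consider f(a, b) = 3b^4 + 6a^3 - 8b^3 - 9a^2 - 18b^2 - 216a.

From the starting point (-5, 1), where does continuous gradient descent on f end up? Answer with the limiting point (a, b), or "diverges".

f is separable, so gradient descent decouples: a follows -∂f/∂a, b follows -∂f/∂b.
∂f/∂a = 18(a - 4)(a + 3); at a=-5 this is 324, so a decreases.
∂f/∂b = 12b(b - 3)(b + 1); at b=1 this is -48, so b increases.
The a-coordinate has no critical point in that direction and runs off to infinity.

diverges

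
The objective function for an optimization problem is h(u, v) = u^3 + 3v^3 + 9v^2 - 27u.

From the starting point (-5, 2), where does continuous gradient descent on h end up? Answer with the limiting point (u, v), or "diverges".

h is separable, so gradient descent decouples: u follows -∂h/∂u, v follows -∂h/∂v.
∂h/∂u = 3(u - 3)(u + 3); at u=-5 this is 48, so u decreases.
∂h/∂v = 9v(v + 2); at v=2 this is 72, so v decreases.
The u-coordinate has no critical point in that direction and runs off to infinity.

diverges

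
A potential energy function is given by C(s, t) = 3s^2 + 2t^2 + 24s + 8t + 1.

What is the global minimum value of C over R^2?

-55

C(s,t) separates as P(s) + Q(t) + 1, so its minimum is min P + min Q + 1.
P'(s) = 6s + 24 vanishes at s ∈ {-4}; Q'(t) = 4(t + 2) vanishes at t ∈ {-2}.
Local minima of P (where P''>0): P(-4)=-48. Local minima of Q: Q(-2)=-8.
So the global minimum of C is P(-4) + Q(-2) + 1 = -48 − 8 + 1 = -55, attained at (-4, -2).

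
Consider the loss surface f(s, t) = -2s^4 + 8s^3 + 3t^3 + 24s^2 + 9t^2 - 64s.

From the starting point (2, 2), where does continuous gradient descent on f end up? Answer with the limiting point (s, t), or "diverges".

f is separable, so gradient descent decouples: s follows -∂f/∂s, t follows -∂f/∂t.
∂f/∂s = -8(s - 4)(s - 1)(s + 2); at s=2 this is 64, so s decreases.
∂f/∂t = 9t(t + 2); at t=2 this is 72, so t decreases.
s converges to its nearest critical value 1 (a local min of the s-part); t converges to 0. The iterate converges to (1, 0).

(1, 0)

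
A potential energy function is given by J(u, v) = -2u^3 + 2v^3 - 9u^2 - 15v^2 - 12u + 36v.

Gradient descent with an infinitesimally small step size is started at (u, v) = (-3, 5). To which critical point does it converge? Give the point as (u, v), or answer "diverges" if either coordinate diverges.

(-2, 3)

J is separable, so gradient descent decouples: u follows -∂J/∂u, v follows -∂J/∂v.
∂J/∂u = -6(u + 1)(u + 2); at u=-3 this is -12, so u increases.
∂J/∂v = 6(v - 3)(v - 2); at v=5 this is 36, so v decreases.
u converges to its nearest critical value -2 (a local min of the u-part); v converges to 3. The iterate converges to (-2, 3).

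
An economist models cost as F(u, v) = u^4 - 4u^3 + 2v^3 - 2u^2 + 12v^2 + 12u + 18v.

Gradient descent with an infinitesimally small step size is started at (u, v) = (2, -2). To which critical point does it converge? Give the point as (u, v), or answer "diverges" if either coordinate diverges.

(3, -1)

F is separable, so gradient descent decouples: u follows -∂F/∂u, v follows -∂F/∂v.
∂F/∂u = 4(u - 3)(u - 1)(u + 1); at u=2 this is -12, so u increases.
∂F/∂v = 6(v + 1)(v + 3); at v=-2 this is -6, so v increases.
u converges to its nearest critical value 3 (a local min of the u-part); v converges to -1. The iterate converges to (3, -1).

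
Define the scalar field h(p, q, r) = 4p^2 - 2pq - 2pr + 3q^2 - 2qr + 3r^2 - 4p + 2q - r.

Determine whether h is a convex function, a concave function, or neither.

h is quadratic, so its Hessian is the constant matrix H = [[8, -2, -2], [-2, 6, -2], [-2, -2, 6]].
Leading principal minors: 8, 44, 192.
All positive ⇒ H ≻ 0 ⇒ convex.

convex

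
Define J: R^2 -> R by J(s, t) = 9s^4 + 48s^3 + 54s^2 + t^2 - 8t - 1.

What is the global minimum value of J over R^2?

J(s,t) separates as P(s) + Q(t) − 1, so its minimum is min P + min Q − 1.
P'(s) = 36s(s + 1)(s + 3) vanishes at s ∈ {-3, -1, 0}; Q'(t) = 2(t - 4) vanishes at t ∈ {4}.
Local minima of P (where P''>0): P(-3)=-81, P(0)=0. Local minima of Q: Q(4)=-16.
So the global minimum of J is P(-3) + Q(4) − 1 = -81 − 16 − 1 = -98, attained at (-3, 4).

-98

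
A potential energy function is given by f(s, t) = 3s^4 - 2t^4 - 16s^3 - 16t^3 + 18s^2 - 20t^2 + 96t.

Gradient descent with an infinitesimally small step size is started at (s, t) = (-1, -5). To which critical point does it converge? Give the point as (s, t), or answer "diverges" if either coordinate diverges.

diverges

f is separable, so gradient descent decouples: s follows -∂f/∂s, t follows -∂f/∂t.
∂f/∂s = 12s(s - 3)(s - 1); at s=-1 this is -96, so s increases.
∂f/∂t = -8(t - 1)(t + 3)(t + 4); at t=-5 this is 96, so t decreases.
The t-coordinate has no critical point in that direction and runs off to infinity.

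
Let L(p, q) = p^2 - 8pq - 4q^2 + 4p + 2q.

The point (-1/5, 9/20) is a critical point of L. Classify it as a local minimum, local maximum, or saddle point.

The Hessian of L is constant: H = [[2, -8], [-8, -8]].
det(H) = 2·(-8) − (-8)² = -80.
Since det(H) < 0, H is indefinite and the critical point is a saddle point.

saddle point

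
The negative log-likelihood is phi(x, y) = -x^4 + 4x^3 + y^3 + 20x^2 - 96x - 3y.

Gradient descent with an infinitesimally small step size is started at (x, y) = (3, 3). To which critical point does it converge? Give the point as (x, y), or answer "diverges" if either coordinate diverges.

(2, 1)

phi is separable, so gradient descent decouples: x follows -∂phi/∂x, y follows -∂phi/∂y.
∂phi/∂x = -4(x - 4)(x - 2)(x + 3); at x=3 this is 24, so x decreases.
∂phi/∂y = 3(y - 1)(y + 1); at y=3 this is 24, so y decreases.
x converges to its nearest critical value 2 (a local min of the x-part); y converges to 1. The iterate converges to (2, 1).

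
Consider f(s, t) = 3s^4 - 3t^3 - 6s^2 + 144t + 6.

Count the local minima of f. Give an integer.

2

f separates as a function of s plus a function of t, so ∇f=0 decouples.
∂f/∂s = 12s(s - 1)(s + 1) = 0 at s ∈ {-1, 0, 1}; ∂f/∂t = -9(t - 4)(t + 4) = 0 at t ∈ {-4, 4}.
The Hessian is diagonal: diag(f_ss, f_tt). Second derivatives: f_ss(-1)=24, f_ss(0)=-12, f_ss(1)=24; f_tt(-4)=72, f_tt(4)=-72.
Local minima occur where both diagonal entries positive: (-1, -4), (1, -4). Count: 2.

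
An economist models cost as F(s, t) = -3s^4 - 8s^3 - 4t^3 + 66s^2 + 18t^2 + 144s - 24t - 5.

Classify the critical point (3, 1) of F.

The mixed partial ∂²F/∂s∂t is 0, so the Hessian at any point is diag(F_ss, F_tt) = diag(12(-3s^2 - 4s + 11), 12(-2t + 3)).
At (3, 1): H = diag(-336, 12).
The eigenvalues have opposite signs, so H is indefinite: a saddle point.

saddle point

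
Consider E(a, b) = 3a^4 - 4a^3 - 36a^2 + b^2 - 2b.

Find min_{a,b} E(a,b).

E(a,b) separates as P(a) + Q(b), so its minimum is min P + min Q.
P'(a) = 12a(a - 3)(a + 2) vanishes at a ∈ {-2, 0, 3}; Q'(b) = 2b - 2 vanishes at b ∈ {1}.
Local minima of P (where P''>0): P(-2)=-64, P(3)=-189. Local minima of Q: Q(1)=-1.
So the global minimum of E is P(3) + Q(1) = -189 − 1 = -190, attained at (3, 1).

-190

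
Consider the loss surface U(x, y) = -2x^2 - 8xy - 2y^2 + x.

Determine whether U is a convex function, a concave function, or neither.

neither

U is quadratic, so its Hessian is the constant matrix H = [[-4, -8], [-8, -4]].
det(H) = -48, tr(H) = -8.
det(H) < 0, so H is indefinite: neither convex nor concave.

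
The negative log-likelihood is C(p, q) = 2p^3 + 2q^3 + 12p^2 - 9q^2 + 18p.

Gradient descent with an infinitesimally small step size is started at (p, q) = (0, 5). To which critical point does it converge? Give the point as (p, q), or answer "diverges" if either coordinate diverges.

(-1, 3)

C is separable, so gradient descent decouples: p follows -∂C/∂p, q follows -∂C/∂q.
∂C/∂p = 6(p + 1)(p + 3); at p=0 this is 18, so p decreases.
∂C/∂q = 6q(q - 3); at q=5 this is 60, so q decreases.
p converges to its nearest critical value -1 (a local min of the p-part); q converges to 3. The iterate converges to (-1, 3).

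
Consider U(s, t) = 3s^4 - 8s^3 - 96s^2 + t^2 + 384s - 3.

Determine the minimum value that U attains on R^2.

U(s,t) separates as P(s) + Q(t) − 3, so its minimum is min P + min Q − 3.
P'(s) = 12(s - 4)(s - 2)(s + 4) vanishes at s ∈ {-4, 2, 4}; Q'(t) = 2t vanishes at t ∈ {0}.
Local minima of P (where P''>0): P(-4)=-1792, P(4)=256. Local minima of Q: Q(0)=0.
So the global minimum of U is P(-4) + Q(0) − 3 = -1792 + 0 − 3 = -1795, attained at (-4, 0).

-1795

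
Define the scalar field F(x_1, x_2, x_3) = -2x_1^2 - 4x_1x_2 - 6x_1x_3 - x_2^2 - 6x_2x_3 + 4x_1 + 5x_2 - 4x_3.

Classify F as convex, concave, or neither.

neither

F is quadratic, so its Hessian is the constant matrix H = [[-4, -4, -6], [-4, -2, -6], [-6, -6, 0]].
Leading principal minors: -4, -8, -72.
Neither pattern holds ⇒ H is indefinite ⇒ neither convex nor concave.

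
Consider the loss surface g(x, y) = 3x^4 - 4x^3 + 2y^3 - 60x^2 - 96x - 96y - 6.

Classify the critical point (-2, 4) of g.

local minimum

The mixed partial ∂²g/∂x∂y is 0, so the Hessian at any point is diag(g_xx, g_yy) = diag(12(3x^2 - 2x - 10), 12y).
At (-2, 4): H = diag(72, 48).
Both eigenvalues are positive, so H is positive definite: a local minimum.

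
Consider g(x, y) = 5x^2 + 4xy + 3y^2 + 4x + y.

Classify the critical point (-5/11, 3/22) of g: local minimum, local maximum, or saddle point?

local minimum

The Hessian of g is constant: H = [[10, 4], [4, 6]].
det(H) = 10·6 − 4² = 44.
det(H) > 0 and tr(H) = 16 > 0, so H is positive definite and the point is a local minimum.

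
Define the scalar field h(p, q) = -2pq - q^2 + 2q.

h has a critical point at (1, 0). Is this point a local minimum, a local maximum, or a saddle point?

The Hessian of h is constant: H = [[0, -2], [-2, -2]].
det(H) = 0·(-2) − (-2)² = -4.
Since det(H) < 0, H is indefinite and the critical point is a saddle point.

saddle point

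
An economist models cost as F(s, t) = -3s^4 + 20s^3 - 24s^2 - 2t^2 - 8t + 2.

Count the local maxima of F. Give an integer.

F separates as a function of s plus a function of t, so ∇F=0 decouples.
∂F/∂s = -12s(s - 4)(s - 1) = 0 at s ∈ {0, 1, 4}; ∂F/∂t = -4(t + 2) = 0 at t ∈ {-2}.
The Hessian is diagonal: diag(F_ss, F_tt). Second derivatives: F_ss(0)=-48, F_ss(1)=36, F_ss(4)=-144; F_tt(-2)=-4.
Local maxima occur where both diagonal entries negative: (0, -2), (4, -2). Count: 2.

2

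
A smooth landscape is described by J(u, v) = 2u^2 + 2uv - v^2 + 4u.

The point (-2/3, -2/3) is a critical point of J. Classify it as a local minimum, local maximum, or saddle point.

saddle point

The Hessian of J is constant: H = [[4, 2], [2, -2]].
det(H) = 4·(-2) − 2² = -12.
Since det(H) < 0, H is indefinite and the critical point is a saddle point.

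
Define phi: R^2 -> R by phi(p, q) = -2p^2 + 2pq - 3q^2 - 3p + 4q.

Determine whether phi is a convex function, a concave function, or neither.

concave

phi is quadratic, so its Hessian is the constant matrix H = [[-4, 2], [2, -6]].
det(H) = 20, tr(H) = -10.
det(H) > 0 and tr(H) < 0, so H is negative definite everywhere: concave.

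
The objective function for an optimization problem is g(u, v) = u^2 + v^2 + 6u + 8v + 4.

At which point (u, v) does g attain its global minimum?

g(u,v) separates as P(u) + Q(v) + 4, so its minimum is min P + min Q + 4.
P'(u) = 2u + 6 vanishes at u ∈ {-3}; Q'(v) = 2v + 8 vanishes at v ∈ {-4}.
Local minima of P (where P''>0): P(-3)=-9. Local minima of Q: Q(-4)=-16.
So the global minimum of g is P(-3) + Q(-4) + 4 = -9 − 16 + 4 = -21, attained at (-3, -4).

(-3, -4)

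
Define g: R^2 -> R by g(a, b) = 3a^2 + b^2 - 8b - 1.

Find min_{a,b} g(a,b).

-17

g(a,b) separates as P(a) + Q(b) − 1, so its minimum is min P + min Q − 1.
P'(a) = 6a vanishes at a ∈ {0}; Q'(b) = 2b - 8 vanishes at b ∈ {4}.
Local minima of P (where P''>0): P(0)=0. Local minima of Q: Q(4)=-16.
So the global minimum of g is P(0) + Q(4) − 1 = 0 − 16 − 1 = -17, attained at (0, 4).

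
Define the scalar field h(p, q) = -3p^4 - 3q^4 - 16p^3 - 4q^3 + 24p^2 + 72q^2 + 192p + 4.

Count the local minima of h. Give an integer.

h separates as a function of p plus a function of q, so ∇h=0 decouples.
∂h/∂p = -12(p - 2)(p + 2)(p + 4) = 0 at p ∈ {-4, -2, 2}; ∂h/∂q = -12q(q - 3)(q + 4) = 0 at q ∈ {-4, 0, 3}.
The Hessian is diagonal: diag(h_pp, h_qq). Second derivatives: h_pp(-4)=-144, h_pp(-2)=96, h_pp(2)=-288; h_qq(-4)=-336, h_qq(0)=144, h_qq(3)=-252.
Local minima occur where both diagonal entries positive: (-2, 0). Count: 1.

1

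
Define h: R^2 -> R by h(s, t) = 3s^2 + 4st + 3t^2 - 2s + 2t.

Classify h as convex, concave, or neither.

convex

h is quadratic, so its Hessian is the constant matrix H = [[6, 4], [4, 6]].
det(H) = 20, tr(H) = 12.
det(H) > 0 and tr(H) > 0, so H is positive definite everywhere: convex.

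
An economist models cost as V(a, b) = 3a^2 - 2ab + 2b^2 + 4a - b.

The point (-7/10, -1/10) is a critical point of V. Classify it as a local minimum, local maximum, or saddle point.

local minimum

The Hessian of V is constant: H = [[6, -2], [-2, 4]].
det(H) = 6·4 − (-2)² = 20.
det(H) > 0 and tr(H) = 10 > 0, so H is positive definite and the point is a local minimum.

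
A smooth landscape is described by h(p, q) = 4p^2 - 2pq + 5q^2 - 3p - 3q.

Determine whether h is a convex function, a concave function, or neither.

convex

h is quadratic, so its Hessian is the constant matrix H = [[8, -2], [-2, 10]].
det(H) = 76, tr(H) = 18.
det(H) > 0 and tr(H) > 0, so H is positive definite everywhere: convex.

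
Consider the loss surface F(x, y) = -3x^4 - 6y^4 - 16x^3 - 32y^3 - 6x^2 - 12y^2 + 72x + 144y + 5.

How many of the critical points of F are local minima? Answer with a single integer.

F separates as a function of x plus a function of y, so ∇F=0 decouples.
∂F/∂x = -12(x - 1)(x + 2)(x + 3) = 0 at x ∈ {-3, -2, 1}; ∂F/∂y = -24(y - 1)(y + 2)(y + 3) = 0 at y ∈ {-3, -2, 1}.
The Hessian is diagonal: diag(F_xx, F_yy). Second derivatives: F_xx(-3)=-48, F_xx(-2)=36, F_xx(1)=-144; F_yy(-3)=-96, F_yy(-2)=72, F_yy(1)=-288.
Local minima occur where both diagonal entries positive: (-2, -2). Count: 1.

1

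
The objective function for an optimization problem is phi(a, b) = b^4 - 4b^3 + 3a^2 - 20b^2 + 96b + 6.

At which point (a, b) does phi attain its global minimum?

(0, -3)

phi(a,b) separates as P(a) + Q(b) + 6, so its minimum is min P + min Q + 6.
P'(a) = 6a vanishes at a ∈ {0}; Q'(b) = 4(b - 4)(b - 2)(b + 3) vanishes at b ∈ {-3, 2, 4}.
Local minima of P (where P''>0): P(0)=0. Local minima of Q: Q(-3)=-279, Q(4)=64.
So the global minimum of phi is P(0) + Q(-3) + 6 = 0 − 279 + 6 = -273, attained at (0, -3).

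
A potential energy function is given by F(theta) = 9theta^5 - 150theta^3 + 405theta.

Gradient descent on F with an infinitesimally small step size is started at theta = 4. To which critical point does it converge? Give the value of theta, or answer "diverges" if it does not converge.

F'(theta) = 45(theta - 3)(theta - 1)(theta + 1)(theta + 3), so F'(4) = 4725.
Gradient descent moves in the -F' direction, i.e. theta is decreasing.
The nearest critical point in that direction is theta = 3, where F'' = 2160 > 0 (a local minimum). The iterate converges there.

3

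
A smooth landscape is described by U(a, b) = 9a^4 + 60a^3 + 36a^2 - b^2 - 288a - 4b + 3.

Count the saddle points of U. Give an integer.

2

U separates as a function of a plus a function of b, so ∇U=0 decouples.
∂U/∂a = 36(a - 1)(a + 2)(a + 4) = 0 at a ∈ {-4, -2, 1}; ∂U/∂b = -2(b + 2) = 0 at b ∈ {-2}.
The Hessian is diagonal: diag(U_aa, U_bb). Second derivatives: U_aa(-4)=360, U_aa(-2)=-216, U_aa(1)=540; U_bb(-2)=-2.
Saddle points occur where the two diagonal entries have opposite signs: (-4, -2), (1, -2). Count: 2.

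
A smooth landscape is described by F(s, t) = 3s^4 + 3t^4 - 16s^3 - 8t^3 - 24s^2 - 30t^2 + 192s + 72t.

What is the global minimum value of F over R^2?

-456

F(s,t) separates as P(s) + Q(t), so its minimum is min P + min Q.
P'(s) = 12(s - 4)(s - 2)(s + 2) vanishes at s ∈ {-2, 2, 4}; Q'(t) = 12(t - 3)(t - 1)(t + 2) vanishes at t ∈ {-2, 1, 3}.
Local minima of P (where P''>0): P(-2)=-304, P(4)=128. Local minima of Q: Q(-2)=-152, Q(3)=-27.
So the global minimum of F is P(-2) + Q(-2) = -304 − 152 = -456, attained at (-2, -2).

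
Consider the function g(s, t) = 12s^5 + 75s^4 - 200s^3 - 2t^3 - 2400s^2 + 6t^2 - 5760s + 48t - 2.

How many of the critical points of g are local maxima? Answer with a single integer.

2

g separates as a function of s plus a function of t, so ∇g=0 decouples.
∂g/∂s = 60(s - 4)(s + 2)(s + 3)(s + 4) = 0 at s ∈ {-4, -3, -2, 4}; ∂g/∂t = -6(t - 4)(t + 2) = 0 at t ∈ {-2, 4}.
The Hessian is diagonal: diag(g_ss, g_tt). Second derivatives: g_ss(-4)=-960, g_ss(-3)=420, g_ss(-2)=-720, g_ss(4)=20160; g_tt(-2)=36, g_tt(4)=-36.
Local maxima occur where both diagonal entries negative: (-4, 4), (-2, 4). Count: 2.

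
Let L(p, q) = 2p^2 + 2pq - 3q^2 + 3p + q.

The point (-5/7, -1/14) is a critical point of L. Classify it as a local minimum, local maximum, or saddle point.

saddle point

The Hessian of L is constant: H = [[4, 2], [2, -6]].
det(H) = 4·(-6) − 2² = -28.
Since det(H) < 0, H is indefinite and the critical point is a saddle point.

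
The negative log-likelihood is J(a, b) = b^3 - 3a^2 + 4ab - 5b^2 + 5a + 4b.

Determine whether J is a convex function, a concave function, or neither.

The term b^3 is cubic, so the Hessian is not constant.
∂²J/∂b² = 6b - 10, which takes both signs as b varies (negative for sufficiently negative b). A diagonal entry of the Hessian changing sign means the Hessian is neither positive- nor negative-semidefinite on all of R^2.

neither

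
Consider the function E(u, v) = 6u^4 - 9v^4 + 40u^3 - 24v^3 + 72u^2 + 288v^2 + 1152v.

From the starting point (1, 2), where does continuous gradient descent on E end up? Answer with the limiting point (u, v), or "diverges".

E is separable, so gradient descent decouples: u follows -∂E/∂u, v follows -∂E/∂v.
∂E/∂u = 24u(u + 2)(u + 3); at u=1 this is 288, so u decreases.
∂E/∂v = -36(v - 4)(v + 2)(v + 4); at v=2 this is 1728, so v decreases.
u converges to its nearest critical value 0 (a local min of the u-part); v converges to -2. The iterate converges to (0, -2).

(0, -2)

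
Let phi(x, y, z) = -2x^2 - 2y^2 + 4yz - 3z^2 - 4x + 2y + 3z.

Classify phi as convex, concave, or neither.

concave

phi is quadratic, so its Hessian is the constant matrix H = [[-4, 0, 0], [0, -4, 4], [0, 4, -6]].
Leading principal minors: -4, 16, -32.
Signs alternate −, +, − ⇒ H ≺ 0 ⇒ concave.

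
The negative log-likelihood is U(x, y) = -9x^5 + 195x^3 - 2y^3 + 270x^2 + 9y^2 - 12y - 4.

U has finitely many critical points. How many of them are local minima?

U separates as a function of x plus a function of y, so ∇U=0 decouples.
∂U/∂x = -45x(x - 4)(x + 1)(x + 3) = 0 at x ∈ {-3, -1, 0, 4}; ∂U/∂y = -6(y - 2)(y - 1) = 0 at y ∈ {1, 2}.
The Hessian is diagonal: diag(U_xx, U_yy). Second derivatives: U_xx(-3)=1890, U_xx(-1)=-450, U_xx(0)=540, U_xx(4)=-6300; U_yy(1)=6, U_yy(2)=-6.
Local minima occur where both diagonal entries positive: (-3, 1), (0, 1). Count: 2.

2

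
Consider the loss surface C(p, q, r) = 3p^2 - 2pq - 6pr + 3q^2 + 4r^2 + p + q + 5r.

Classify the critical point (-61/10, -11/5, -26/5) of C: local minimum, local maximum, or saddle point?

local minimum

The Hessian is constant: H = [[6, -2, -6], [-2, 6, 0], [-6, 0, 8]].
Leading principal minors: Δ₁ = 6, Δ₂ = 32, Δ₃ = 40.
All leading minors are positive, so H is positive definite: a local minimum.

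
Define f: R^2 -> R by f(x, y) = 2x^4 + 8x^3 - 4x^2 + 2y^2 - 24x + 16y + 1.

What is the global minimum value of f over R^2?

-49

f(x,y) separates as P(x) + Q(y) + 1, so its minimum is min P + min Q + 1.
P'(x) = 8(x - 1)(x + 1)(x + 3) vanishes at x ∈ {-3, -1, 1}; Q'(y) = 4y + 16 vanishes at y ∈ {-4}.
Local minima of P (where P''>0): P(-3)=-18, P(1)=-18. Local minima of Q: Q(-4)=-32.
So the global minimum of f is P(-3) + Q(-4) + 1 = -18 − 32 + 1 = -49, attained at (-3, -4).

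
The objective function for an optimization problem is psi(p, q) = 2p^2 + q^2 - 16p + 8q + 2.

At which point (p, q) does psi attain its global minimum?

psi(p,q) separates as A(p) + B(q) + 2, so its minimum is min A + min B + 2.
A'(p) = 4p - 16 vanishes at p ∈ {4}; B'(q) = 2q + 8 vanishes at q ∈ {-4}.
Local minima of A (where A''>0): A(4)=-32. Local minima of B: B(-4)=-16.
So the global minimum of psi is A(4) + B(-4) + 2 = -32 − 16 + 2 = -46, attained at (4, -4).

(4, -4)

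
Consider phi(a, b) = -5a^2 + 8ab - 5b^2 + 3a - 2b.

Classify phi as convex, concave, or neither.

phi is quadratic, so its Hessian is the constant matrix H = [[-10, 8], [8, -10]].
det(H) = 36, tr(H) = -20.
det(H) > 0 and tr(H) < 0, so H is negative definite everywhere: concave.

concave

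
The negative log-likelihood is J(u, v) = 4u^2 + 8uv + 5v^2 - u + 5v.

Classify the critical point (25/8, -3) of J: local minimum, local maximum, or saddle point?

local minimum

The Hessian of J is constant: H = [[8, 8], [8, 10]].
det(H) = 8·10 − 8² = 16.
det(H) > 0 and tr(H) = 18 > 0, so H is positive definite and the point is a local minimum.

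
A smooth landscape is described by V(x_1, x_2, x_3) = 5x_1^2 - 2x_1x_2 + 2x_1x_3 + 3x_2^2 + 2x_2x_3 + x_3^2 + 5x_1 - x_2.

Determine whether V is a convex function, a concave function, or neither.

convex

V is quadratic, so its Hessian is the constant matrix H = [[10, -2, 2], [-2, 6, 2], [2, 2, 2]].
Leading principal minors: 10, 56, 32.
All positive ⇒ H ≻ 0 ⇒ convex.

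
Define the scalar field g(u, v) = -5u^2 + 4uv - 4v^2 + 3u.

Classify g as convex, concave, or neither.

g is quadratic, so its Hessian is the constant matrix H = [[-10, 4], [4, -8]].
det(H) = 64, tr(H) = -18.
det(H) > 0 and tr(H) < 0, so H is negative definite everywhere: concave.

concave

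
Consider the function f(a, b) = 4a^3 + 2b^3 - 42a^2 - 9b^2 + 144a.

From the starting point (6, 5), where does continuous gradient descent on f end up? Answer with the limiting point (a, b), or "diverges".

(4, 3)

f is separable, so gradient descent decouples: a follows -∂f/∂a, b follows -∂f/∂b.
∂f/∂a = 12(a - 4)(a - 3); at a=6 this is 72, so a decreases.
∂f/∂b = 6b(b - 3); at b=5 this is 60, so b decreases.
a converges to its nearest critical value 4 (a local min of the a-part); b converges to 3. The iterate converges to (4, 3).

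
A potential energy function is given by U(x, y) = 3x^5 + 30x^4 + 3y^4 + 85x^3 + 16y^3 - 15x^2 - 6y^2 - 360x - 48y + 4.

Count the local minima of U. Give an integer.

4

U separates as a function of x plus a function of y, so ∇U=0 decouples.
∂U/∂x = 15(x - 1)(x + 2)(x + 3)(x + 4) = 0 at x ∈ {-4, -3, -2, 1}; ∂U/∂y = 12(y - 1)(y + 1)(y + 4) = 0 at y ∈ {-4, -1, 1}.
The Hessian is diagonal: diag(U_xx, U_yy). Second derivatives: U_xx(-4)=-150, U_xx(-3)=60, U_xx(-2)=-90, U_xx(1)=900; U_yy(-4)=180, U_yy(-1)=-72, U_yy(1)=120.
Local minima occur where both diagonal entries positive: (-3, -4), (-3, 1), (1, -4), (1, 1). Count: 4.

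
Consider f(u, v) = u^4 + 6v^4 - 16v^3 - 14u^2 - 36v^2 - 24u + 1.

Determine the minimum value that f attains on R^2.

-386

f(u,v) separates as P(u) + Q(v) + 1, so its minimum is min P + min Q + 1.
P'(u) = 4(u - 3)(u + 1)(u + 2) vanishes at u ∈ {-2, -1, 3}; Q'(v) = 24v(v - 3)(v + 1) vanishes at v ∈ {-1, 0, 3}.
Local minima of P (where P''>0): P(-2)=8, P(3)=-117. Local minima of Q: Q(-1)=-14, Q(3)=-270.
So the global minimum of f is P(3) + Q(3) + 1 = -117 − 270 + 1 = -386, attained at (3, 3).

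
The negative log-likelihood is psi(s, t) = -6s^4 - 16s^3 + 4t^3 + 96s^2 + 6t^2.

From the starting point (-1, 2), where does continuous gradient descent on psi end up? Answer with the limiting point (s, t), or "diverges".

psi is separable, so gradient descent decouples: s follows -∂psi/∂s, t follows -∂psi/∂t.
∂psi/∂s = -24s(s - 2)(s + 4); at s=-1 this is -216, so s increases.
∂psi/∂t = 12t(t + 1); at t=2 this is 72, so t decreases.
s converges to its nearest critical value 0 (a local min of the s-part); t converges to 0. The iterate converges to (0, 0).

(0, 0)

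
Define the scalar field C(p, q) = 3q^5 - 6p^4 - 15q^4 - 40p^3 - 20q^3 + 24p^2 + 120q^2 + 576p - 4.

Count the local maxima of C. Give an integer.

C separates as a function of p plus a function of q, so ∇C=0 decouples.
∂C/∂p = -24(p - 2)(p + 3)(p + 4) = 0 at p ∈ {-4, -3, 2}; ∂C/∂q = 15q(q - 4)(q - 2)(q + 2) = 0 at q ∈ {-2, 0, 2, 4}.
The Hessian is diagonal: diag(C_pp, C_qq). Second derivatives: C_pp(-4)=-144, C_pp(-3)=120, C_pp(2)=-720; C_qq(-2)=-720, C_qq(0)=240, C_qq(2)=-240, C_qq(4)=720.
Local maxima occur where both diagonal entries negative: (-4, -2), (-4, 2), (2, -2), (2, 2). Count: 4.

4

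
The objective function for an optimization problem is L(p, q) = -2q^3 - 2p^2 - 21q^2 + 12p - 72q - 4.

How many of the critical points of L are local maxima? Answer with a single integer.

1

L separates as a function of p plus a function of q, so ∇L=0 decouples.
∂L/∂p = -4(p - 3) = 0 at p ∈ {3}; ∂L/∂q = -6(q + 3)(q + 4) = 0 at q ∈ {-4, -3}.
The Hessian is diagonal: diag(L_pp, L_qq). Second derivatives: L_pp(3)=-4; L_qq(-4)=6, L_qq(-3)=-6.
Local maxima occur where both diagonal entries negative: (3, -3). Count: 1.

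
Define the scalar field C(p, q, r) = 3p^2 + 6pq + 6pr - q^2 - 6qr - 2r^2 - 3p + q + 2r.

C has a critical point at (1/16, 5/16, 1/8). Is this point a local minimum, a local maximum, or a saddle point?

The Hessian is constant: H = [[6, 6, 6], [6, -2, -6], [6, -6, -4]].
Leading principal minors: Δ₁ = 6, Δ₂ = -48, Δ₃ = -384.
The minors fit neither the all-positive nor the alternating-sign pattern, so H is indefinite: a saddle point.

saddle point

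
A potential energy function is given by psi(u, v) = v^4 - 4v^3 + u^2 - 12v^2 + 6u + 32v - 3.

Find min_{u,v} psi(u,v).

-76

psi(u,v) separates as P(u) + Q(v) − 3, so its minimum is min P + min Q − 3.
P'(u) = 2u + 6 vanishes at u ∈ {-3}; Q'(v) = 4(v - 4)(v - 1)(v + 2) vanishes at v ∈ {-2, 1, 4}.
Local minima of P (where P''>0): P(-3)=-9. Local minima of Q: Q(-2)=-64, Q(4)=-64.
So the global minimum of psi is P(-3) + Q(-2) − 3 = -9 − 64 − 3 = -76, attained at (-3, -2).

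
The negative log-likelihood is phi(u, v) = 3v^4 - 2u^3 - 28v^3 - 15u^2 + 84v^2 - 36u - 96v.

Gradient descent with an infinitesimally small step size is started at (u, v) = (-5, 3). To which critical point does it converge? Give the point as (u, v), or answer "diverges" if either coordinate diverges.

phi is separable, so gradient descent decouples: u follows -∂phi/∂u, v follows -∂phi/∂v.
∂phi/∂u = -6(u + 2)(u + 3); at u=-5 this is -36, so u increases.
∂phi/∂v = 12(v - 4)(v - 2)(v - 1); at v=3 this is -24, so v increases.
u converges to its nearest critical value -3 (a local min of the u-part); v converges to 4. The iterate converges to (-3, 4).

(-3, 4)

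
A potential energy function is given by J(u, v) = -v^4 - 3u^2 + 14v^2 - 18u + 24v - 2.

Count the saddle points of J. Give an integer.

1

J separates as a function of u plus a function of v, so ∇J=0 decouples.
∂J/∂u = -6(u + 3) = 0 at u ∈ {-3}; ∂J/∂v = -4(v - 3)(v + 1)(v + 2) = 0 at v ∈ {-2, -1, 3}.
The Hessian is diagonal: diag(J_uu, J_vv). Second derivatives: J_uu(-3)=-6; J_vv(-2)=-20, J_vv(-1)=16, J_vv(3)=-80.
Saddle points occur where the two diagonal entries have opposite signs: (-3, -1). Count: 1.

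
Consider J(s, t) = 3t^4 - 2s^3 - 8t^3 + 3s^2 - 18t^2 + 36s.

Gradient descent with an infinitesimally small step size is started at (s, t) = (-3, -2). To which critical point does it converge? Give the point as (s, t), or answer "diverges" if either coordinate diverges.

(-2, -1)

J is separable, so gradient descent decouples: s follows -∂J/∂s, t follows -∂J/∂t.
∂J/∂s = -6(s - 3)(s + 2); at s=-3 this is -36, so s increases.
∂J/∂t = 12t(t - 3)(t + 1); at t=-2 this is -120, so t increases.
s converges to its nearest critical value -2 (a local min of the s-part); t converges to -1. The iterate converges to (-2, -1).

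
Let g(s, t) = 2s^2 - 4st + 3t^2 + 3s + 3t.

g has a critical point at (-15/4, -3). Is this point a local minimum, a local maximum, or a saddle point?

The Hessian of g is constant: H = [[4, -4], [-4, 6]].
det(H) = 4·6 − (-4)² = 8.
det(H) > 0 and tr(H) = 10 > 0, so H is positive definite and the point is a local minimum.

local minimum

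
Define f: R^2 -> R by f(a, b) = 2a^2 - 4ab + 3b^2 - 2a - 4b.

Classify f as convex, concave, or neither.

f is quadratic, so its Hessian is the constant matrix H = [[4, -4], [-4, 6]].
det(H) = 8, tr(H) = 10.
det(H) > 0 and tr(H) > 0, so H is positive definite everywhere: convex.

convex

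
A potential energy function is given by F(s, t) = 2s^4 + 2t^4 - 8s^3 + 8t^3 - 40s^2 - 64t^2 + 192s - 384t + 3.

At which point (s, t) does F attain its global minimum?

F(s,t) separates as P(s) + Q(t) + 3, so its minimum is min P + min Q + 3.
P'(s) = 8(s - 4)(s - 2)(s + 3) vanishes at s ∈ {-3, 2, 4}; Q'(t) = 8(t - 4)(t + 3)(t + 4) vanishes at t ∈ {-4, -3, 4}.
Local minima of P (where P''>0): P(-3)=-558, P(4)=128. Local minima of Q: Q(-4)=512, Q(4)=-1536.
So the global minimum of F is P(-3) + Q(4) + 3 = -558 − 1536 + 3 = -2091, attained at (-3, 4).

(-3, 4)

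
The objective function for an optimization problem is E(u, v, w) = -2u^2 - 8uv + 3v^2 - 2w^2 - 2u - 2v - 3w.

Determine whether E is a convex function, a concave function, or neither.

neither

E is quadratic, so its Hessian is the constant matrix H = [[-4, -8, 0], [-8, 6, 0], [0, 0, -4]].
Leading principal minors: -4, -88, 352.
Neither pattern holds ⇒ H is indefinite ⇒ neither convex nor concave.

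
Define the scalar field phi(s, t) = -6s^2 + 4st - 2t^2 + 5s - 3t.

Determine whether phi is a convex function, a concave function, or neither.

phi is quadratic, so its Hessian is the constant matrix H = [[-12, 4], [4, -4]].
det(H) = 32, tr(H) = -16.
det(H) > 0 and tr(H) < 0, so H is negative definite everywhere: concave.

concave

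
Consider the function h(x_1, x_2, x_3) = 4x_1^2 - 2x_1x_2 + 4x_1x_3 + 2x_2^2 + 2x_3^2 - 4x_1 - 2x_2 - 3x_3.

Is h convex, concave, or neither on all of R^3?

convex

h is quadratic, so its Hessian is the constant matrix H = [[8, -2, 4], [-2, 4, 0], [4, 0, 4]].
Leading principal minors: 8, 28, 48.
All positive ⇒ H ≻ 0 ⇒ convex.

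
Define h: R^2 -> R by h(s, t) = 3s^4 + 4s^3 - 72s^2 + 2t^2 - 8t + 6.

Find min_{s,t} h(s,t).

-642

h(s,t) separates as P(s) + Q(t) + 6, so its minimum is min P + min Q + 6.
P'(s) = 12s(s - 3)(s + 4) vanishes at s ∈ {-4, 0, 3}; Q'(t) = 4(t - 2) vanishes at t ∈ {2}.
Local minima of P (where P''>0): P(-4)=-640, P(3)=-297. Local minima of Q: Q(2)=-8.
So the global minimum of h is P(-4) + Q(2) + 6 = -640 − 8 + 6 = -642, attained at (-4, 2).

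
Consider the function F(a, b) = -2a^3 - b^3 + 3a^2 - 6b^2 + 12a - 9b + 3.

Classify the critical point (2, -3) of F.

saddle point

The mixed partial ∂²F/∂a∂b is 0, so the Hessian at any point is diag(F_aa, F_bb) = diag(6(-2a + 1), -6(b + 2)).
At (2, -3): H = diag(-18, 6).
The eigenvalues have opposite signs, so H is indefinite: a saddle point.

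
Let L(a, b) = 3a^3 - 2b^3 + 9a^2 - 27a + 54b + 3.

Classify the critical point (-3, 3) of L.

local maximum

The mixed partial ∂²L/∂a∂b is 0, so the Hessian at any point is diag(L_aa, L_bb) = diag(18(a + 1), -12b).
At (-3, 3): H = diag(-36, -36).
Both eigenvalues are negative, so H is negative definite: a local maximum.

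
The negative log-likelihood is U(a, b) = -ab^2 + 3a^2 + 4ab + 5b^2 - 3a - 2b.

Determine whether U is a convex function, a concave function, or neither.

neither

The term -ab^2 is cubic, so the Hessian is not constant.
∂²U/∂b² = -2a + 10, which takes both signs as a varies (negative for sufficiently large a). A diagonal entry of the Hessian changing sign means the Hessian is neither positive- nor negative-semidefinite on all of R^2.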